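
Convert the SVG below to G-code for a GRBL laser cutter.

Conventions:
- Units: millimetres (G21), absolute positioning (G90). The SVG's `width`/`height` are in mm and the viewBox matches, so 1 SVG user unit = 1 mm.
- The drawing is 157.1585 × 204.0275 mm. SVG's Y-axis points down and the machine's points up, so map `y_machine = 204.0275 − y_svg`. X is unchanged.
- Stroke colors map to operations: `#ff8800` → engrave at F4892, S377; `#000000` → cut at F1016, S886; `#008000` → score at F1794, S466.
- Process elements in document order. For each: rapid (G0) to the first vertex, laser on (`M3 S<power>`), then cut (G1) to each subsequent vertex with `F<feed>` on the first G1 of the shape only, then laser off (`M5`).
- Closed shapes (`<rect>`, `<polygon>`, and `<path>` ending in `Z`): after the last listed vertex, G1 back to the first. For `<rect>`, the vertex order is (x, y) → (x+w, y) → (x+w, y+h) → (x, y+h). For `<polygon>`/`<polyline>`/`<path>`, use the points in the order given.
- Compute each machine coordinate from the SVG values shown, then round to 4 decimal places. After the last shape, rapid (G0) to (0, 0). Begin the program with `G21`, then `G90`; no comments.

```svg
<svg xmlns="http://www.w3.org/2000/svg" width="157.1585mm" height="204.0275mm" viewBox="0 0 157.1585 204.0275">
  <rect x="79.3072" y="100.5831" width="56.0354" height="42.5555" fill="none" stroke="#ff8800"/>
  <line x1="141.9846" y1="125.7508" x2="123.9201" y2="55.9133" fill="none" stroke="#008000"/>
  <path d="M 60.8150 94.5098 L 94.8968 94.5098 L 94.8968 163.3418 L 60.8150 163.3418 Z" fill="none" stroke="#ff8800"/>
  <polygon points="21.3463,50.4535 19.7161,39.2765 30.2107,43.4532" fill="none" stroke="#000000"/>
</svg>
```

Since the viewBox matches the mm dimensions, user units are millimetres directly. The only transform is the Y-flip y_m = 204.0275 − y_svg.

Shape 1 is a rectangle drawn with `<rect>`. Its stroke #ff8800 means engrave at S377, F4892. After flipping Y the toolpath is (79.3072,103.4444) → (135.3426,103.4444) → (135.3426,60.8889) → (79.3072,60.8889) → (79.3072,103.4444), returning to the start.

Shape 2 is a line segment drawn with `<line>`. Its stroke #008000 means score at S466, F1794. After flipping Y the toolpath is (141.9846,78.2767) → (123.9201,148.1142).

Shape 3 is a rectangle drawn with `<path>`. Its stroke #ff8800 means engrave at S377, F4892. After flipping Y the toolpath is (60.8150,109.5177) → (94.8968,109.5177) → (94.8968,40.6857) → (60.8150,40.6857) → (60.8150,109.5177), returning to the start.

Shape 4 is a regular polygon drawn with `<polygon>`. Its stroke #000000 means cut at S886, F1016. After flipping Y the toolpath is (21.3463,153.5740) → (19.7161,164.7510) → (30.2107,160.5743) → (21.3463,153.5740), returning to the start.

G21
G90
G0 X79.3072 Y103.4444
M3 S377
G1 X135.3426 Y103.4444 F4892
G1 X135.3426 Y60.8889
G1 X79.3072 Y60.8889
G1 X79.3072 Y103.4444
M5
G0 X141.9846 Y78.2767
M3 S466
G1 X123.9201 Y148.1142 F1794
M5
G0 X60.8150 Y109.5177
M3 S377
G1 X94.8968 Y109.5177 F4892
G1 X94.8968 Y40.6857
G1 X60.8150 Y40.6857
G1 X60.8150 Y109.5177
M5
G0 X21.3463 Y153.5740
M3 S886
G1 X19.7161 Y164.7510 F1016
G1 X30.2107 Y160.5743
G1 X21.3463 Y153.5740
M5
G0 X0.0000 Y0.0000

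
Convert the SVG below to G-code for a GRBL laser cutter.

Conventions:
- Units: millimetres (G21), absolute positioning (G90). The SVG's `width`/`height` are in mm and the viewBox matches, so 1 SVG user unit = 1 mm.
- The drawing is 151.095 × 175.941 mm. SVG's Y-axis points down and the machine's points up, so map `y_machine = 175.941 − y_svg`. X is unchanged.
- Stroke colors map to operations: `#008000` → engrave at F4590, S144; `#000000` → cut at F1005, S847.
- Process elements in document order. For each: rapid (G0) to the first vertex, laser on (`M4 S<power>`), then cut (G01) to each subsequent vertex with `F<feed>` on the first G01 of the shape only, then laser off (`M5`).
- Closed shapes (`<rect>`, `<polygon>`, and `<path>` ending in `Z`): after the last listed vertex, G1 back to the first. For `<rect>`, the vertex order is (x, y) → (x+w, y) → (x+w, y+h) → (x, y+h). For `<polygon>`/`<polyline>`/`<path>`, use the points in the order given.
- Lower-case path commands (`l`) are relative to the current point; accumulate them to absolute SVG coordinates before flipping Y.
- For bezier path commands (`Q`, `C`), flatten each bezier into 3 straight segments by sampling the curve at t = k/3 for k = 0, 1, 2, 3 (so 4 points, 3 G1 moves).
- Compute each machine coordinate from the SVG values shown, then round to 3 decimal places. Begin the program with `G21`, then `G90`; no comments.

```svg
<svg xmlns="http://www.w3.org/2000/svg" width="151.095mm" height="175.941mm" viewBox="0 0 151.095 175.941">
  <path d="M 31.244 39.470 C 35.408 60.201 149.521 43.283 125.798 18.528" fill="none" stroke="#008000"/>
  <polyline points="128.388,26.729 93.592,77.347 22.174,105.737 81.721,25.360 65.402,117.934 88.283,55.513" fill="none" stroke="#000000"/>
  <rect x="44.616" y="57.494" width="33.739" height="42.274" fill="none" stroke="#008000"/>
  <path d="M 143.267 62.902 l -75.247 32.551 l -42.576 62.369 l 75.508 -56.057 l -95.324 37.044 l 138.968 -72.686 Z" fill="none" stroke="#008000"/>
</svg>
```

G21
G90
G0 X31.244 Y136.471
M4 S144
G01 X62.880 Y127.186 F4590
G01 X112.753 Y136.374
G01 X125.798 Y157.413
M5
G0 X128.388 Y149.212
M4 S847
G01 X93.592 Y98.594 F1005
G01 X22.174 Y70.204
G01 X81.721 Y150.581
G01 X65.402 Y58.007
G01 X88.283 Y120.428
M5
G0 X44.616 Y118.447
M4 S144
G01 X78.355 Y118.447 F4590
G01 X78.355 Y76.173
G01 X44.616 Y76.173
G01 X44.616 Y118.447
M5
G0 X143.267 Y113.039
M4 S144
G01 X68.020 Y80.488 F4590
G01 X25.444 Y18.119
G01 X100.952 Y74.176
G01 X5.628 Y37.132
G01 X144.596 Y109.818
G01 X143.267 Y113.039
M5

viewBox `0 0 151.095 175.941` with mm width/height → 1 unit = 1 mm. Flip: y_m = 175.941 − y_svg.

**Shape 1** — `<path>` cubic bezier, stroke `#008000` → engrave (S144, F4590). Control points (SVG): P0=(31.244,39.470), P1=(35.408,60.201), P2=(149.521,43.283), P3=(125.798,18.528); sampled at t=k/3. Machine vertices: (31.244,136.471) → (62.880,127.186) → (112.753,136.374) → (125.798,157.413). Open path.

**Shape 2** — `<polyline>` open polyline, stroke `#000000` → cut (S847, F1005). Machine vertices: (128.388,149.212) → (93.592,98.594) → (22.174,70.204) → (81.721,150.581) → (65.402,58.007) → (88.283,120.428). Open path.

**Shape 3** — `<rect>` rectangle, stroke `#008000` → engrave (S144, F4590). Machine vertices: (44.616,118.447) → (78.355,118.447) → (78.355,76.173) → (44.616,76.173) → (44.616,118.447). Closed: final G1 returns to the first vertex.

**Shape 4** — `<path>` closed polygon, stroke `#008000` → engrave (S144, F4590). Machine vertices: (143.267,113.039) → (68.020,80.488) → (25.444,18.119) → (100.952,74.176) → (5.628,37.132) → (144.596,109.818) → (143.267,113.039). Closed: final G1 returns to the first vertex.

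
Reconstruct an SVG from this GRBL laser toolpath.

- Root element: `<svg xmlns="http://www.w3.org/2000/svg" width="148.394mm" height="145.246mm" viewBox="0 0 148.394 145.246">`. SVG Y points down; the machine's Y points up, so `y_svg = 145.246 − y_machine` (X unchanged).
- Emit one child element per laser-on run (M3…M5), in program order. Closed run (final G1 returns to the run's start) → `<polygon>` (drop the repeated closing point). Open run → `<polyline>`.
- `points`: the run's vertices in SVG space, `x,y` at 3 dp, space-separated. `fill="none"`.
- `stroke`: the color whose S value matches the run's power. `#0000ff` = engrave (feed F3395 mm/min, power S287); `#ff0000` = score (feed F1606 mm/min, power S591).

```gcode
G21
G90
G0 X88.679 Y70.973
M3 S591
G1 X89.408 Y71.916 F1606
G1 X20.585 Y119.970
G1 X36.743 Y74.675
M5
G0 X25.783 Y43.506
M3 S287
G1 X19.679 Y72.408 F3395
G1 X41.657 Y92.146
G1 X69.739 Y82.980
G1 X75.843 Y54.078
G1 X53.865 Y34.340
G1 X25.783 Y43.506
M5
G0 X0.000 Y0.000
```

<svg xmlns="http://www.w3.org/2000/svg" width="148.394mm" height="145.246mm" viewBox="0 0 148.394 145.246">
  <polyline points="88.679,74.273 89.408,73.330 20.585,25.276 36.743,70.571" fill="none" stroke="#ff0000"/>
  <polygon points="25.783,101.740 19.679,72.838 41.657,53.100 69.739,62.266 75.843,91.168 53.865,110.906" fill="none" stroke="#0000ff"/>
</svg>

y_svg = 145.246 − y_m.

[1] S591→`#ff0000` (score); open run; points: 88.679,74.273 89.408,73.330 20.585,25.276 36.743,70.571

[2] S287→`#0000ff` (engrave); closed run; points: 25.783,101.740 19.679,72.838 41.657,53.100 69.739,62.266 75.843,91.168 53.865,110.906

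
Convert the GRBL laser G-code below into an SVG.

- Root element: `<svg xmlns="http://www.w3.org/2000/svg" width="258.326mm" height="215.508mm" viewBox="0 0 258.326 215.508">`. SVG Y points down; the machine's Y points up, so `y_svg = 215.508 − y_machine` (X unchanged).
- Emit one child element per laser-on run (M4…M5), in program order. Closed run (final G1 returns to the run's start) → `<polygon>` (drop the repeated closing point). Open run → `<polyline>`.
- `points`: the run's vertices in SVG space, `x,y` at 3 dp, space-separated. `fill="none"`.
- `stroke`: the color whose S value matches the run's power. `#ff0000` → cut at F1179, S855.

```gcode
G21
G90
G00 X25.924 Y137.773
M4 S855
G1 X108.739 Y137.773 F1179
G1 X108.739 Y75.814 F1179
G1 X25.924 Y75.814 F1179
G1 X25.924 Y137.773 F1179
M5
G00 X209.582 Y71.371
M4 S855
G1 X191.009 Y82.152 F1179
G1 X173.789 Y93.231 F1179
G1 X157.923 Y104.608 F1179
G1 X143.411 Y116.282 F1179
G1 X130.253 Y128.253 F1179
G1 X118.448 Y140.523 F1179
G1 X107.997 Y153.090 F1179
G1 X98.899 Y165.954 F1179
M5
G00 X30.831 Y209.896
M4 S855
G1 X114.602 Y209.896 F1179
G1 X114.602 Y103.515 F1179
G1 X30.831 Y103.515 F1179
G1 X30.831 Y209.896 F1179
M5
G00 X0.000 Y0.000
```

Machine Y-up, SVG Y-down with viewBox height 215.508, so y_svg = 215.508 − y_machine; X carries over. Every run uses S855, so all elements get stroke `#ff0000` (cut).

Run 1: The run returns to its start, so emit a `<polygon>` with points (Y-flipped): 25.924,77.735 108.739,77.735 108.739,139.694 25.924,139.694.

Run 2: The run is open, so emit a `<polyline>` with points (Y-flipped): 209.582,144.137 191.009,133.356 173.789,122.277 157.923,110.900 143.411,99.226 130.253,87.255 118.448,74.985 107.997,62.418 98.899,49.554.

Run 3: The run returns to its start, so emit a `<polygon>` with points (Y-flipped): 30.831,5.612 114.602,5.612 114.602,111.993 30.831,111.993.

<svg xmlns="http://www.w3.org/2000/svg" width="258.326mm" height="215.508mm" viewBox="0 0 258.326 215.508">
  <polygon points="25.924,77.735 108.739,77.735 108.739,139.694 25.924,139.694" fill="none" stroke="#ff0000"/>
  <polyline points="209.582,144.137 191.009,133.356 173.789,122.277 157.923,110.900 143.411,99.226 130.253,87.255 118.448,74.985 107.997,62.418 98.899,49.554" fill="none" stroke="#ff0000"/>
  <polygon points="30.831,5.612 114.602,5.612 114.602,111.993 30.831,111.993" fill="none" stroke="#ff0000"/>
</svg>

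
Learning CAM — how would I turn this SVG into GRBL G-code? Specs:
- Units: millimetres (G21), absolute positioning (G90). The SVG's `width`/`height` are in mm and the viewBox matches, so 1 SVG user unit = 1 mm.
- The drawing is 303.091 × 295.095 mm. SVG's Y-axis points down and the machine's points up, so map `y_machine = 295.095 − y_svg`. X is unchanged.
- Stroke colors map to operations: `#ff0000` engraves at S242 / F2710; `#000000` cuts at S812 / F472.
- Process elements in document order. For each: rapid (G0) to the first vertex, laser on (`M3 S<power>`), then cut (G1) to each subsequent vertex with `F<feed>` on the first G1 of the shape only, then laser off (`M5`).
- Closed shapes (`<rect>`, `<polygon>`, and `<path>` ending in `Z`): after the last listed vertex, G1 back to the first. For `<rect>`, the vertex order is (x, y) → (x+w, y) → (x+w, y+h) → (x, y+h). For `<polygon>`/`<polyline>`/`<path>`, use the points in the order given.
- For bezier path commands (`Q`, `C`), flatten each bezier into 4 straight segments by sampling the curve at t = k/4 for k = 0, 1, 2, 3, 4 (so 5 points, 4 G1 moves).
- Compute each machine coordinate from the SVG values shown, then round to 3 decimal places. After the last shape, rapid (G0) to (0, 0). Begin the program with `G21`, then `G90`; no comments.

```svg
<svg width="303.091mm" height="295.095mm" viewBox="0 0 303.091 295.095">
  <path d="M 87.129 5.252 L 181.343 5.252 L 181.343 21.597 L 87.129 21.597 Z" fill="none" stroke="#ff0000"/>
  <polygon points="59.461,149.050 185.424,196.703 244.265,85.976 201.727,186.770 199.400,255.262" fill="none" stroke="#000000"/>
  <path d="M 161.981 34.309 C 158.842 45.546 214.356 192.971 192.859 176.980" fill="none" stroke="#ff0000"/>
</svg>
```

viewBox `0 0 303.091 295.095` with mm width/height → 1 unit = 1 mm. Flip: y_m = 295.095 − y_svg.

**Shape 1** — `<path>` rectangle, stroke `#ff0000` → engrave (S242, F2710). Machine vertices: (87.129,289.843) → (181.343,289.843) → (181.343,273.498) → (87.129,273.498) → (87.129,289.843). Closed: final G1 returns to the first vertex.

**Shape 2** — `<polygon>` closed polygon, stroke `#000000` → cut (S812, F472). Machine vertices: (59.461,146.045) → (185.424,98.392) → (244.265,209.119) → (201.727,108.325) → (199.400,39.833) → (59.461,146.045). Closed: final G1 returns to the first vertex.

**Shape 3** — `<path>` cubic bezier, stroke `#ff0000` → engrave (S242, F2710). Control points (SVG): P0=(161.981,34.309), P1=(158.842,45.546), P2=(214.356,192.971), P3=(192.859,176.980); sampled at t=k/4. Machine vertices: (161.981,260.786) → (168.504,231.504) → (184.304,179.240) → (196.662,132.081) → (192.859,118.115). Open path.

G21
G90
G0 X87.129 Y289.843
M3 S242
G1 X181.343 Y289.843 F2710
G1 X181.343 Y273.498
G1 X87.129 Y273.498
G1 X87.129 Y289.843
M5
G0 X59.461 Y146.045
M3 S812
G1 X185.424 Y98.392 F472
G1 X244.265 Y209.119
G1 X201.727 Y108.325
G1 X199.400 Y39.833
G1 X59.461 Y146.045
M5
G0 X161.981 Y260.786
M3 S242
G1 X168.504 Y231.504 F2710
G1 X184.304 Y179.240
G1 X196.662 Y132.081
G1 X192.859 Y118.115
M5
G0 X0.000 Y0.000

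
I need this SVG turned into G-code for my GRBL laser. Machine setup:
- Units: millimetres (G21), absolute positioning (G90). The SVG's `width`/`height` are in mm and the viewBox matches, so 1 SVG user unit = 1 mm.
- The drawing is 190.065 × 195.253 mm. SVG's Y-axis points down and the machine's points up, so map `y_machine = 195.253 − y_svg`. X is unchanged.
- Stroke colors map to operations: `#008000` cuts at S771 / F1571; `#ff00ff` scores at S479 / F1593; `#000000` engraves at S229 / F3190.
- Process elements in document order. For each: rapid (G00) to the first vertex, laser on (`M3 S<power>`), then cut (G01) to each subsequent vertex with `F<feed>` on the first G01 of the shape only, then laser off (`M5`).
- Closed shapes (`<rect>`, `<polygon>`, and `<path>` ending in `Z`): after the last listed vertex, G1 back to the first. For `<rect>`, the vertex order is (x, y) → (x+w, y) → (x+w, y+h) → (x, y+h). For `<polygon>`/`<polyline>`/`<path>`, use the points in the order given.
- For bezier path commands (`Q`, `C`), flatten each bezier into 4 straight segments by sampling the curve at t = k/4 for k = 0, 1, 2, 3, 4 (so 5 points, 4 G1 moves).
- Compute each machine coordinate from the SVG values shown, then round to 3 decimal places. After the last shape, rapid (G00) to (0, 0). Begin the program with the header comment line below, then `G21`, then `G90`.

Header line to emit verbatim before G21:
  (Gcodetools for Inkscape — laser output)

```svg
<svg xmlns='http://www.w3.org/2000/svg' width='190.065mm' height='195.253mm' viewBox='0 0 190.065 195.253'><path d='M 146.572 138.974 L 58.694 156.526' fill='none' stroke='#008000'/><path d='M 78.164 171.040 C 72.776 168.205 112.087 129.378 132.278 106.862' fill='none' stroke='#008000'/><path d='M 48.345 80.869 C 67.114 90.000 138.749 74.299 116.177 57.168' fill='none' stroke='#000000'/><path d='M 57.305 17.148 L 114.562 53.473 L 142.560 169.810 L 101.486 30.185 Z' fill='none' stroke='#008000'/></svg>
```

(Gcodetools for Inkscape — laser output)
G21
G90
G00 X146.572 Y56.279
M3 S771
G01 X58.694 Y38.727 F1571
M5
G00 X78.164 Y24.213
M3 S771
G01 X81.507 Y32.271 F1571
G01 X95.629 Y48.922
G01 X114.547 Y69.263
G01 X132.278 Y88.391
M5
G00 X48.345 Y114.384
M3 S229
G01 X70.036 Y111.826 F3190
G01 X97.764 Y116.386
G01 X117.740 Y125.871
G01 X116.177 Y138.085
M5
G00 X57.305 Y178.105
M3 S771
G01 X114.562 Y141.780 F1571
G01 X142.560 Y25.443
G01 X101.486 Y165.068
G01 X57.305 Y178.105
M5
G00 X0.000 Y0.000

Since the viewBox matches the mm dimensions, user units are millimetres directly. The only transform is the Y-flip y_m = 195.253 − y_svg.

Shape 1 is a line segment drawn with `<path>`. Its stroke #008000 means cut at S771, F1571. After flipping Y the toolpath is (146.572,56.279) → (58.694,38.727).

Shape 2 is a cubic bezier drawn with `<path>`. Its stroke #008000 means cut at S771, F1571. After flipping Y the toolpath is (78.164,24.213) → (81.507,32.271) → (95.629,48.922) → (114.547,69.263) → (132.278,88.391).

Shape 3 is a cubic bezier drawn with `<path>`. Its stroke #000000 means engrave at S229, F3190. After flipping Y the toolpath is (48.345,114.384) → (70.036,111.826) → (97.764,116.386) → (117.740,125.871) → (116.177,138.085).

Shape 4 is a closed polygon drawn with `<path>`. Its stroke #008000 means cut at S771, F1571. After flipping Y the toolpath is (57.305,178.105) → (114.562,141.780) → (142.560,25.443) → (101.486,165.068) → (57.305,178.105), returning to the start.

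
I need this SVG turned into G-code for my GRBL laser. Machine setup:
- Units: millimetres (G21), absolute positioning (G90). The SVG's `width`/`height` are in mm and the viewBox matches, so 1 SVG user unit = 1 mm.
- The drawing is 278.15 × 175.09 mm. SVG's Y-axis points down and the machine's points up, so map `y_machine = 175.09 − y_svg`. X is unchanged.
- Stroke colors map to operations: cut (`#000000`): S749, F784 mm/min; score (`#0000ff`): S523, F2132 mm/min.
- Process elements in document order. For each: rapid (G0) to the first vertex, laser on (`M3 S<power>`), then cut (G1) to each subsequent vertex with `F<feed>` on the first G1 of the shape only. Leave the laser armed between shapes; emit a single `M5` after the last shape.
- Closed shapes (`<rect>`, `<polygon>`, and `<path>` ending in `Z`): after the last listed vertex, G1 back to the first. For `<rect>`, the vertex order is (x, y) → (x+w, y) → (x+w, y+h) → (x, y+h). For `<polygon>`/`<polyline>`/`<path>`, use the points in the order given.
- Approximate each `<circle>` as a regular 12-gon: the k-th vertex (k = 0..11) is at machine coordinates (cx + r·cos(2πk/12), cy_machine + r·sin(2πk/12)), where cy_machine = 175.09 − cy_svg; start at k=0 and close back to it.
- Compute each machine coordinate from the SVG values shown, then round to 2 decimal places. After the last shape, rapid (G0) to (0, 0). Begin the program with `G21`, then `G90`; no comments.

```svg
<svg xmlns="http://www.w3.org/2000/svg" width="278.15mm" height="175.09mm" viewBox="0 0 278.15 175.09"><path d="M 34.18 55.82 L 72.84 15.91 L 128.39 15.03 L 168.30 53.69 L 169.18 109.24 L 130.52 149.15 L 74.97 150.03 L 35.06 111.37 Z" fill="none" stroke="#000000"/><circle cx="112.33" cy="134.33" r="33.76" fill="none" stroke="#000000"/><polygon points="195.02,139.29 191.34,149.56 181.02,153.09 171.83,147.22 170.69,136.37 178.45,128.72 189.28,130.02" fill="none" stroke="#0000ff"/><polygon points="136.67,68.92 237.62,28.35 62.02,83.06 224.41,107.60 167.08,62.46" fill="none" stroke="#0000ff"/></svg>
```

1 u = 1 mm; y_m = 175.09 − y.

[1] `<path>` regular polygon, #000000→cut S749 F784: (34.18,119.27) → (72.84,159.18) → (128.39,160.06) → (168.30,121.40) → (169.18,65.85) → (130.52,25.94) → (74.97,25.06) → (35.06,63.72) → (34.18,119.27) (closed)

[2] `<circle>` circle, #000000→cut S749 F784: (146.09,40.76) → (141.57,57.64) → (129.21,70.00) → (112.33,74.52) → (95.45,70.00) → (83.09,57.64) → (78.57,40.76) → (83.09,23.88) → (95.45,11.52) → (112.33,7.00) → (129.21,11.52) → (141.57,23.88) → (146.09,40.76) (closed)

[3] `<polygon>` regular polygon, #0000ff→score S523 F2132: (195.02,35.80) → (191.34,25.53) → (181.02,22.00) → (171.83,27.87) → (170.69,38.72) → (178.45,46.37) → (189.28,45.07) → (195.02,35.80) (closed)

[4] `<polygon>` closed polygon, #0000ff→score S523 F2132: (136.67,106.17) → (237.62,146.74) → (62.02,92.03) → (224.41,67.49) → (167.08,112.63) → (136.67,106.17) (closed)

G21
G90
G0 X34.18 Y119.27
M3 S749
G1 X72.84 Y159.18 F784
G1 X128.39 Y160.06
G1 X168.30 Y121.40
G1 X169.18 Y65.85
G1 X130.52 Y25.94
G1 X74.97 Y25.06
G1 X35.06 Y63.72
G1 X34.18 Y119.27
G0 X146.09 Y40.76
M3 S749
G1 X141.57 Y57.64 F784
G1 X129.21 Y70.00
G1 X112.33 Y74.52
G1 X95.45 Y70.00
G1 X83.09 Y57.64
G1 X78.57 Y40.76
G1 X83.09 Y23.88
G1 X95.45 Y11.52
G1 X112.33 Y7.00
G1 X129.21 Y11.52
G1 X141.57 Y23.88
G1 X146.09 Y40.76
G0 X195.02 Y35.80
M3 S523
G1 X191.34 Y25.53 F2132
G1 X181.02 Y22.00
G1 X171.83 Y27.87
G1 X170.69 Y38.72
G1 X178.45 Y46.37
G1 X189.28 Y45.07
G1 X195.02 Y35.80
G0 X136.67 Y106.17
M3 S523
G1 X237.62 Y146.74 F2132
G1 X62.02 Y92.03
G1 X224.41 Y67.49
G1 X167.08 Y112.63
G1 X136.67 Y106.17
M5
G0 X0.00 Y0.00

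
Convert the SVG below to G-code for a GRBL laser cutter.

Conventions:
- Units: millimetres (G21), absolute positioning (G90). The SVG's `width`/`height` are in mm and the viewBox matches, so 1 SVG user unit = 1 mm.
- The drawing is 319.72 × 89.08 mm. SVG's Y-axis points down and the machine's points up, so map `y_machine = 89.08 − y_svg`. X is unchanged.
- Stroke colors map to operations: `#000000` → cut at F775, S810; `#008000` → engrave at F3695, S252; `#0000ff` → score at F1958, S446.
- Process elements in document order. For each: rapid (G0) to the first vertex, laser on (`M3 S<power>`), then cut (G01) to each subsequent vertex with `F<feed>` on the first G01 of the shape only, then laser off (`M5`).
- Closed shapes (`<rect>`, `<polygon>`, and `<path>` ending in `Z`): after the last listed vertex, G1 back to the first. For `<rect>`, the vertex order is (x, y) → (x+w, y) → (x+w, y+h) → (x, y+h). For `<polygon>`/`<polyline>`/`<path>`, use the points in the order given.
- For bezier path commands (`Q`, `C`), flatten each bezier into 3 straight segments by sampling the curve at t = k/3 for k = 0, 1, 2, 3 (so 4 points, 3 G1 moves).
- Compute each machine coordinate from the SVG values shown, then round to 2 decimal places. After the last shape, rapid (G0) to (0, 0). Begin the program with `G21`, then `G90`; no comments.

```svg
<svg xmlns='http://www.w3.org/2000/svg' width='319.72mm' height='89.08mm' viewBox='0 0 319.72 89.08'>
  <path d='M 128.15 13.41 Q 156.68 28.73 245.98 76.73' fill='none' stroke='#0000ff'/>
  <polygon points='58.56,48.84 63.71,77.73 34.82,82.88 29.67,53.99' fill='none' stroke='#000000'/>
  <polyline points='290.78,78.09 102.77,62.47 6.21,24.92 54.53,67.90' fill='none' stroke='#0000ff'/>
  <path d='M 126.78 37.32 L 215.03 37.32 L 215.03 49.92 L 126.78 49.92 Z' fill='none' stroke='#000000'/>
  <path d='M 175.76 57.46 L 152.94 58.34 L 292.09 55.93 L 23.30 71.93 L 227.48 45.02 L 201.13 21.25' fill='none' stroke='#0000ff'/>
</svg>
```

G21
G90
G0 X128.15 Y75.67
M3 S446
G01 X153.92 Y61.83 F1958
G01 X193.20 Y40.72
G01 X245.98 Y12.35
M5
G0 X58.56 Y40.24
M3 S810
G01 X63.71 Y11.35 F775
G01 X34.82 Y6.20
G01 X29.67 Y35.09
G01 X58.56 Y40.24
M5
G0 X290.78 Y10.99
M3 S446
G01 X102.77 Y26.61 F1958
G01 X6.21 Y64.16
G01 X54.53 Y21.18
M5
G0 X126.78 Y51.76
M3 S810
G01 X215.03 Y51.76 F775
G01 X215.03 Y39.16
G01 X126.78 Y39.16
G01 X126.78 Y51.76
M5
G0 X175.76 Y31.62
M3 S446
G01 X152.94 Y30.74 F1958
G01 X292.09 Y33.15
G01 X23.30 Y17.15
G01 X227.48 Y44.06
G01 X201.13 Y67.83
M5
G0 X0.00 Y0.00

Since the viewBox matches the mm dimensions, user units are millimetres directly. The only transform is the Y-flip y_m = 89.08 − y_svg.

Shape 1 is a quadratic bezier drawn with `<path>`. Its stroke #0000ff means score at S446, F1958. After flipping Y the toolpath is (128.15,75.67) → (153.92,61.83) → (193.20,40.72) → (245.98,12.35).

Shape 2 is a regular polygon drawn with `<polygon>`. Its stroke #000000 means cut at S810, F775. After flipping Y the toolpath is (58.56,40.24) → (63.71,11.35) → (34.82,6.20) → (29.67,35.09) → (58.56,40.24), returning to the start.

Shape 3 is a open polyline drawn with `<polyline>`. Its stroke #0000ff means score at S446, F1958. After flipping Y the toolpath is (290.78,10.99) → (102.77,26.61) → (6.21,64.16) → (54.53,21.18).

Shape 4 is a rectangle drawn with `<path>`. Its stroke #000000 means cut at S810, F775. After flipping Y the toolpath is (126.78,51.76) → (215.03,51.76) → (215.03,39.16) → (126.78,39.16) → (126.78,51.76), returning to the start.

Shape 5 is a open polyline drawn with `<path>`. Its stroke #0000ff means score at S446, F1958. After flipping Y the toolpath is (175.76,31.62) → (152.94,30.74) → (292.09,33.15) → (23.30,17.15) → (227.48,44.06) → (201.13,67.83).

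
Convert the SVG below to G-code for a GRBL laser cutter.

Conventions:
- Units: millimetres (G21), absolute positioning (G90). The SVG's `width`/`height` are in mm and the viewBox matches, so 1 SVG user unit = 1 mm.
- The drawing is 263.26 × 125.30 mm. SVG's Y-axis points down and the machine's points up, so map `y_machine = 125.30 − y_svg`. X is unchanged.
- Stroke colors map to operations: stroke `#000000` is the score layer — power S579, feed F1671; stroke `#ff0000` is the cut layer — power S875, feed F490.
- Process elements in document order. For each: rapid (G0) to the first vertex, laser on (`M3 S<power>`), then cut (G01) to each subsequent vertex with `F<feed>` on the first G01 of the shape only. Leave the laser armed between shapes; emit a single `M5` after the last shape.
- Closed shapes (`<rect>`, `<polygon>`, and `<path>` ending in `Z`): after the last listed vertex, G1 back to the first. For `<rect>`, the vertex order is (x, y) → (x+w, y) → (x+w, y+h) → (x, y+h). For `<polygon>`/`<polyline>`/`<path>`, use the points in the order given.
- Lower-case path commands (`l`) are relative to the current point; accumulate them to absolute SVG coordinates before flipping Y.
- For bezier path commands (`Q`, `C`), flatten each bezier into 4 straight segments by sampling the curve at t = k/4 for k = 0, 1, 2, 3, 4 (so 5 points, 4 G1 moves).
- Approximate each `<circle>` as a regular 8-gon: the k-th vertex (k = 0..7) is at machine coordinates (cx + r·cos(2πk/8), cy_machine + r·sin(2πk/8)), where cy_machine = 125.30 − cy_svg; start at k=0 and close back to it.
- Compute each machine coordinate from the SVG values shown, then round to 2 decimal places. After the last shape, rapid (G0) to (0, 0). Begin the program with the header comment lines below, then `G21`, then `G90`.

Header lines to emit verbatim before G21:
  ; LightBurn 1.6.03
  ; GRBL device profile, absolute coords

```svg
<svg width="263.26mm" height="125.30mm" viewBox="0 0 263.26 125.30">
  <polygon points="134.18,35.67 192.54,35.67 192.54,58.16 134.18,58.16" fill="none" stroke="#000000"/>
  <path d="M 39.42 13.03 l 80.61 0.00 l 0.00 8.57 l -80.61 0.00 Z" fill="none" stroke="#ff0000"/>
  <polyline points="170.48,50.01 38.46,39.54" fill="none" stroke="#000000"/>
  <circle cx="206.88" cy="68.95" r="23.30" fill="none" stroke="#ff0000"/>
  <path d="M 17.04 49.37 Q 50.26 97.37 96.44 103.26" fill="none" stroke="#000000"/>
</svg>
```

Since the viewBox matches the mm dimensions, user units are millimetres directly. The only transform is the Y-flip y_m = 125.30 − y_svg.

Shape 1 is a rectangle drawn with `<polygon>`. Its stroke #000000 means score at S579, F1671. After flipping Y the toolpath is (134.18,89.63) → (192.54,89.63) → (192.54,67.14) → (134.18,67.14) → (134.18,89.63), returning to the start.

Shape 2 is a rectangle drawn with `<path>`. Its stroke #ff0000 means cut at S875, F490. After flipping Y the toolpath is (39.42,112.27) → (120.03,112.27) → (120.03,103.70) → (39.42,103.70) → (39.42,112.27), returning to the start.

Shape 3 is a line segment drawn with `<polyline>`. Its stroke #000000 means score at S579, F1671. After flipping Y the toolpath is (170.48,75.29) → (38.46,85.76).

Shape 4 is a circle drawn with `<circle>`. Its stroke #ff0000 means cut at S875, F490. After flipping Y the toolpath is (230.18,56.35) → (223.36,72.83) → (206.88,79.65) → (190.40,72.83) → (183.58,56.35) → (190.40,39.87) → (206.88,33.05) → (223.36,39.87) → (230.18,56.35), returning to the start.

Shape 5 is a quadratic bezier drawn with `<path>`. Its stroke #000000 means score at S579, F1671. After flipping Y the toolpath is (17.04,75.93) → (34.46,54.56) → (53.50,38.46) → (74.16,27.62) → (96.44,22.04).

; LightBurn 1.6.03
; GRBL device profile, absolute coords
G21
G90
G0 X134.18 Y89.63
M3 S579
G01 X192.54 Y89.63 F1671
G01 X192.54 Y67.14
G01 X134.18 Y67.14
G01 X134.18 Y89.63
G0 X39.42 Y112.27
M3 S875
G01 X120.03 Y112.27 F490
G01 X120.03 Y103.70
G01 X39.42 Y103.70
G01 X39.42 Y112.27
G0 X170.48 Y75.29
M3 S579
G01 X38.46 Y85.76 F1671
G0 X230.18 Y56.35
M3 S875
G01 X223.36 Y72.83 F490
G01 X206.88 Y79.65
G01 X190.40 Y72.83
G01 X183.58 Y56.35
G01 X190.40 Y39.87
G01 X206.88 Y33.05
G01 X223.36 Y39.87
G01 X230.18 Y56.35
G0 X17.04 Y75.93
M3 S579
G01 X34.46 Y54.56 F1671
G01 X53.50 Y38.46
G01 X74.16 Y27.62
G01 X96.44 Y22.04
M5
G0 X0.00 Y0.00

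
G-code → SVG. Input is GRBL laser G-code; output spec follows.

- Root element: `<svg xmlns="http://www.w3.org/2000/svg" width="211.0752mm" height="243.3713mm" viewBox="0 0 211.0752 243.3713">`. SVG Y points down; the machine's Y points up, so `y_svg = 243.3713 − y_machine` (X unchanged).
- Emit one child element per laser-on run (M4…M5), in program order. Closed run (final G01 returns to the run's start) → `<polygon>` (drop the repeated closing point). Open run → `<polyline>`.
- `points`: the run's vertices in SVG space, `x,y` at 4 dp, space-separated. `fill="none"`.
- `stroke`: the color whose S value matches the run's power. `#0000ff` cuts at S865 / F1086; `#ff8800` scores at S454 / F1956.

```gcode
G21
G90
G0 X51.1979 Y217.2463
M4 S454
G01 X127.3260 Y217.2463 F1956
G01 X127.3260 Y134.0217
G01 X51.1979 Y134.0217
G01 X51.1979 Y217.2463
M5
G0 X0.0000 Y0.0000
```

Each laser-on run becomes one SVG element. Flip Y back into SVG space with y_svg = 243.3713 − y_machine. Every run uses S454, so all elements get stroke `#ff8800` (score).

Run 1: The run returns to its start, so emit a `<polygon>` with points (Y-flipped): 51.1979,26.1250 127.3260,26.1250 127.3260,109.3496 51.1979,109.3496.

<svg xmlns="http://www.w3.org/2000/svg" width="211.0752mm" height="243.3713mm" viewBox="0 0 211.0752 243.3713">
  <polygon points="51.1979,26.1250 127.3260,26.1250 127.3260,109.3496 51.1979,109.3496" fill="none" stroke="#ff8800"/>
</svg>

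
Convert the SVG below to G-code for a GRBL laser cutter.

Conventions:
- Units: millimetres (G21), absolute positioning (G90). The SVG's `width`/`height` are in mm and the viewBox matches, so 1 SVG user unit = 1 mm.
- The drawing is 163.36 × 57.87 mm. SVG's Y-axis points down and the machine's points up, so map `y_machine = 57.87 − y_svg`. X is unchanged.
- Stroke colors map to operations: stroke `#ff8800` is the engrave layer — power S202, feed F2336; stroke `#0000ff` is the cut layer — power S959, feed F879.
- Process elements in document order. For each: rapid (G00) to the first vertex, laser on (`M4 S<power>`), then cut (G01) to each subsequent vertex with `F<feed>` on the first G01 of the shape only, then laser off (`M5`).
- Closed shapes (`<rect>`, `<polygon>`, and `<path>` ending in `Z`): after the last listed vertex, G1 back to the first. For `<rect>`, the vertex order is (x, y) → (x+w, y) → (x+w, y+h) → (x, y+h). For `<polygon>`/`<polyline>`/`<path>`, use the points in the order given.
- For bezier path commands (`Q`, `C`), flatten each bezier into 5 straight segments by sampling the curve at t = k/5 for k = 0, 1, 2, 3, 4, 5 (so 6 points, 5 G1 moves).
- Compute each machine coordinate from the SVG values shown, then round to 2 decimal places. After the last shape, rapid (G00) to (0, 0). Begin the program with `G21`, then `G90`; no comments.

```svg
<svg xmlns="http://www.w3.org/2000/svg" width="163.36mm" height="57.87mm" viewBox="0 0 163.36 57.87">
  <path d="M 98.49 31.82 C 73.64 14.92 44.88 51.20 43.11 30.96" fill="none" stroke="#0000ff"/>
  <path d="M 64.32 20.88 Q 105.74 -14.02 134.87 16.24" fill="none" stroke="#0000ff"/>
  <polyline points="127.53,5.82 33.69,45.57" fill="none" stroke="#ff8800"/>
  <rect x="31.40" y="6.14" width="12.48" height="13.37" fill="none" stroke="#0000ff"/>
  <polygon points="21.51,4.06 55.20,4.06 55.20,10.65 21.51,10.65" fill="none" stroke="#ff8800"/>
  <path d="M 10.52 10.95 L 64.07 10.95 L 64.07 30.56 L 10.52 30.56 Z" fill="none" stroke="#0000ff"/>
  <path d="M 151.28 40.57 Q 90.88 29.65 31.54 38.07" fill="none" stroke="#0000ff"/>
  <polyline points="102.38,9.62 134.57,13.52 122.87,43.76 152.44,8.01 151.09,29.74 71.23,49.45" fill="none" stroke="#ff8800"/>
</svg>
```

Since the viewBox matches the mm dimensions, user units are millimetres directly. The only transform is the Y-flip y_m = 57.87 − y_svg.

Shape 1 is a cubic bezier drawn with `<path>`. Its stroke #0000ff means cut at S959, F879. After flipping Y the toolpath is (98.49,26.05) → (83.36,30.69) → (68.77,27.82) → (56.21,22.73) → (47.16,20.67) → (43.11,26.91).

Shape 2 is a quadratic bezier drawn with `<path>`. Its stroke #0000ff means cut at S959, F879. After flipping Y the toolpath is (64.32,36.99) → (80.40,48.34) → (95.49,54.48) → (109.60,55.41) → (122.73,51.13) → (134.87,41.63).

Shape 3 is a line segment drawn with `<polyline>`. Its stroke #ff8800 means engrave at S202, F2336. After flipping Y the toolpath is (127.53,52.05) → (33.69,12.30).

Shape 4 is a rectangle drawn with `<rect>`. Its stroke #0000ff means cut at S959, F879. After flipping Y the toolpath is (31.40,51.73) → (43.88,51.73) → (43.88,38.36) → (31.40,38.36) → (31.40,51.73), returning to the start.

Shape 5 is a rectangle drawn with `<polygon>`. Its stroke #ff8800 means engrave at S202, F2336. After flipping Y the toolpath is (21.51,53.81) → (55.20,53.81) → (55.20,47.22) → (21.51,47.22) → (21.51,53.81), returning to the start.

Shape 6 is a rectangle drawn with `<path>`. Its stroke #0000ff means cut at S959, F879. After flipping Y the toolpath is (10.52,46.92) → (64.07,46.92) → (64.07,27.31) → (10.52,27.31) → (10.52,46.92), returning to the start.

Shape 7 is a quadratic bezier drawn with `<path>`. Its stroke #0000ff means cut at S959, F879. After flipping Y the toolpath is (151.28,17.30) → (127.16,20.89) → (103.13,22.94) → (79.18,23.44) → (55.32,22.39) → (31.54,19.80).

Shape 8 is a open polyline drawn with `<polyline>`. Its stroke #ff8800 means engrave at S202, F2336. After flipping Y the toolpath is (102.38,48.25) → (134.57,44.35) → (122.87,14.11) → (152.44,49.86) → (151.09,28.13) → (71.23,8.42).

G21
G90
G00 X98.49 Y26.05
M4 S959
G01 X83.36 Y30.69 F879
G01 X68.77 Y27.82
G01 X56.21 Y22.73
G01 X47.16 Y20.67
G01 X43.11 Y26.91
M5
G00 X64.32 Y36.99
M4 S959
G01 X80.40 Y48.34 F879
G01 X95.49 Y54.48
G01 X109.60 Y55.41
G01 X122.73 Y51.13
G01 X134.87 Y41.63
M5
G00 X127.53 Y52.05
M4 S202
G01 X33.69 Y12.30 F2336
M5
G00 X31.40 Y51.73
M4 S959
G01 X43.88 Y51.73 F879
G01 X43.88 Y38.36
G01 X31.40 Y38.36
G01 X31.40 Y51.73
M5
G00 X21.51 Y53.81
M4 S202
G01 X55.20 Y53.81 F2336
G01 X55.20 Y47.22
G01 X21.51 Y47.22
G01 X21.51 Y53.81
M5
G00 X10.52 Y46.92
M4 S959
G01 X64.07 Y46.92 F879
G01 X64.07 Y27.31
G01 X10.52 Y27.31
G01 X10.52 Y46.92
M5
G00 X151.28 Y17.30
M4 S959
G01 X127.16 Y20.89 F879
G01 X103.13 Y22.94
G01 X79.18 Y23.44
G01 X55.32 Y22.39
G01 X31.54 Y19.80
M5
G00 X102.38 Y48.25
M4 S202
G01 X134.57 Y44.35 F2336
G01 X122.87 Y14.11
G01 X152.44 Y49.86
G01 X151.09 Y28.13
G01 X71.23 Y8.42
M5
G00 X0.00 Y0.00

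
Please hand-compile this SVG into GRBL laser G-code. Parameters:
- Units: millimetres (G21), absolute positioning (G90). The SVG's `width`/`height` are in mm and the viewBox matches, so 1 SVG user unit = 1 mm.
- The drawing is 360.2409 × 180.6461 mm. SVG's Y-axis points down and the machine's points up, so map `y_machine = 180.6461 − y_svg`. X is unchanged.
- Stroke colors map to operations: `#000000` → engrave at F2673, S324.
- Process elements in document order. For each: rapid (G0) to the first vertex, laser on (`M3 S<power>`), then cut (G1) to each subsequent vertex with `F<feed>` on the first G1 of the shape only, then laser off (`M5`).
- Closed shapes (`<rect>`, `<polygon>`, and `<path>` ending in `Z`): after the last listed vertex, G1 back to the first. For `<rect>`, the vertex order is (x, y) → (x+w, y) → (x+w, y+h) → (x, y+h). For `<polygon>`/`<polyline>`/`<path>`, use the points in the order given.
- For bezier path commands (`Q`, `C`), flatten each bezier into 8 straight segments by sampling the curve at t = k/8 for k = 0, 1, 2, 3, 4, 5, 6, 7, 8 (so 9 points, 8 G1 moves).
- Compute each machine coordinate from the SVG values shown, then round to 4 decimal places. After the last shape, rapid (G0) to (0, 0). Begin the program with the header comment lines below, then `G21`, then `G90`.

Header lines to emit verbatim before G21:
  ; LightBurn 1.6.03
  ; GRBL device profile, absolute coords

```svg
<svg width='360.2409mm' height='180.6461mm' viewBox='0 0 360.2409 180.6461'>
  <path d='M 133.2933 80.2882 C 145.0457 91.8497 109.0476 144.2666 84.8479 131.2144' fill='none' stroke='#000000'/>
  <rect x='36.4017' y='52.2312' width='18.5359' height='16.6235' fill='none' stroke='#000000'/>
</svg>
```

viewBox `0 0 360.2409 180.6461` with mm width/height → 1 unit = 1 mm. Flip: y_m = 180.6461 − y_svg.

**Shape 1** — `<path>` cubic bezier, stroke `#000000` → engrave (S324, F2673). Control points (SVG): P0=(133.2933,80.2882), P1=(145.0457,91.8497), P2=(109.0476,144.2666), P3=(84.8479,131.2144); sampled at t=k/8. Machine vertices: (133.2933,100.3579) → (135.5785,94.3149) → (134.0848,85.6877) → (129.5103,75.7223) → (122.5526,65.6647) → (113.9097,56.7608) → (104.2794,50.2567) → (94.3595,47.3983) → (84.8479,49.4317). Open path.

**Shape 2** — `<rect>` rectangle, stroke `#000000` → engrave (S324, F2673). Machine vertices: (36.4017,128.4149) → (54.9376,128.4149) → (54.9376,111.7914) → (36.4017,111.7914) → (36.4017,128.4149). Closed: final G1 returns to the first vertex.

; LightBurn 1.6.03
; GRBL device profile, absolute coords
G21
G90
G0 X133.2933 Y100.3579
M3 S324
G1 X135.5785 Y94.3149 F2673
G1 X134.0848 Y85.6877
G1 X129.5103 Y75.7223
G1 X122.5526 Y65.6647
G1 X113.9097 Y56.7608
G1 X104.2794 Y50.2567
G1 X94.3595 Y47.3983
G1 X84.8479 Y49.4317
M5
G0 X36.4017 Y128.4149
M3 S324
G1 X54.9376 Y128.4149 F2673
G1 X54.9376 Y111.7914
G1 X36.4017 Y111.7914
G1 X36.4017 Y128.4149
M5
G0 X0.0000 Y0.0000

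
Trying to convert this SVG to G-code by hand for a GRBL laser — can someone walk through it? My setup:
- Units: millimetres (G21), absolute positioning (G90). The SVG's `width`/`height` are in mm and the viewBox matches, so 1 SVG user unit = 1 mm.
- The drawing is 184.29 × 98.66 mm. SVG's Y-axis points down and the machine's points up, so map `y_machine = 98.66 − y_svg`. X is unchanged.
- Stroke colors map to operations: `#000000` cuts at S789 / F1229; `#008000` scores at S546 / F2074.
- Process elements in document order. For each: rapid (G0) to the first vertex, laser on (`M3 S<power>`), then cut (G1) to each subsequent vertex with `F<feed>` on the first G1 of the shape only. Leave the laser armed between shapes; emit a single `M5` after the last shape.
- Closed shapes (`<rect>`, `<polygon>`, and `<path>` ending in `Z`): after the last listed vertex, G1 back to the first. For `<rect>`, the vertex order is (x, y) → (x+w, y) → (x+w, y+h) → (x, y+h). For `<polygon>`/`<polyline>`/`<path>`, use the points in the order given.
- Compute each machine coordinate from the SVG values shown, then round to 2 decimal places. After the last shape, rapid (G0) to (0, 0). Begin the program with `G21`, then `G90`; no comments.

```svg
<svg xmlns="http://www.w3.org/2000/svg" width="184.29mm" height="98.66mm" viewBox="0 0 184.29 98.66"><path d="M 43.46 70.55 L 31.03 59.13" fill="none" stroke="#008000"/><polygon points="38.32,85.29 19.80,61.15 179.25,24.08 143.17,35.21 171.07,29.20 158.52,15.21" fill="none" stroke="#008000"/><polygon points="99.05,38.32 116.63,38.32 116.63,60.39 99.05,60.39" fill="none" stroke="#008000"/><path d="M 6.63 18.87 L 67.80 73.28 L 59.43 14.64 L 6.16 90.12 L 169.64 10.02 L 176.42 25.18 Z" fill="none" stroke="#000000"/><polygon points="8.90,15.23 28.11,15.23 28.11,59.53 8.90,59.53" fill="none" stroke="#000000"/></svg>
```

G21
G90
G0 X43.46 Y28.11
M3 S546
G1 X31.03 Y39.53 F2074
G0 X38.32 Y13.37
M3 S546
G1 X19.80 Y37.51 F2074
G1 X179.25 Y74.58
G1 X143.17 Y63.45
G1 X171.07 Y69.46
G1 X158.52 Y83.45
G1 X38.32 Y13.37
G0 X99.05 Y60.34
M3 S546
G1 X116.63 Y60.34 F2074
G1 X116.63 Y38.27
G1 X99.05 Y38.27
G1 X99.05 Y60.34
G0 X6.63 Y79.79
M3 S789
G1 X67.80 Y25.38 F1229
G1 X59.43 Y84.02
G1 X6.16 Y8.54
G1 X169.64 Y88.64
G1 X176.42 Y73.48
G1 X6.63 Y79.79
G0 X8.90 Y83.43
M3 S789
G1 X28.11 Y83.43 F1229
G1 X28.11 Y39.13
G1 X8.90 Y39.13
G1 X8.90 Y83.43
M5
G0 X0.00 Y0.00

1 u = 1 mm; y_m = 98.66 − y.

[1] `<path>` line segment, #008000→score S546 F2074: (43.46,28.11) → (31.03,39.53)

[2] `<polygon>` closed polygon, #008000→score S546 F2074: (38.32,13.37) → (19.80,37.51) → (179.25,74.58) → (143.17,63.45) → (171.07,69.46) → (158.52,83.45) → (38.32,13.37) (closed)

[3] `<polygon>` rectangle, #008000→score S546 F2074: (99.05,60.34) → (116.63,60.34) → (116.63,38.27) → (99.05,38.27) → (99.05,60.34) (closed)

[4] `<path>` closed polygon, #000000→cut S789 F1229: (6.63,79.79) → (67.80,25.38) → (59.43,84.02) → (6.16,8.54) → (169.64,88.64) → (176.42,73.48) → (6.63,79.79) (closed)

[5] `<polygon>` rectangle, #000000→cut S789 F1229: (8.90,83.43) → (28.11,83.43) → (28.11,39.13) → (8.90,39.13) → (8.90,83.43) (closed)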